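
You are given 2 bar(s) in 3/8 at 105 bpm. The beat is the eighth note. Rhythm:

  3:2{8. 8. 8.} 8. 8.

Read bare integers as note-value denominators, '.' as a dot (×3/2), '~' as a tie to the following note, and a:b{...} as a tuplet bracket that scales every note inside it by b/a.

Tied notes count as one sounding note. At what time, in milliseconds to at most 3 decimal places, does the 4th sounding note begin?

note 4 onset = 3b = 1714.286ms

1. 0.0ms @ 0 + 571.429ms (1)
2. 571.429ms @ 1 + 571.429ms (1)
3. 1142.857ms @ 2 + 571.429ms (1)
4. 1714.286ms @ 3 + 857.143ms (3/2)
5. 2571.429ms @ 9/2 + 857.143ms (3/2)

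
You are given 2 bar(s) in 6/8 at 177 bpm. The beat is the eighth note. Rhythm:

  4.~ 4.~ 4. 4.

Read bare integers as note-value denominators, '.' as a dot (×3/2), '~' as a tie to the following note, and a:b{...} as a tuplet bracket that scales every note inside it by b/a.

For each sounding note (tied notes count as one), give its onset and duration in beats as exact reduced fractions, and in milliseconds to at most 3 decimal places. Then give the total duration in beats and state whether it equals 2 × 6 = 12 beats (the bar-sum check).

1) 0.0ms=0b +3050.847ms=9b
2) 3050.847ms=9b +1016.949ms=3b
Σ=12b of 12 (177bpm 6/8) — PASS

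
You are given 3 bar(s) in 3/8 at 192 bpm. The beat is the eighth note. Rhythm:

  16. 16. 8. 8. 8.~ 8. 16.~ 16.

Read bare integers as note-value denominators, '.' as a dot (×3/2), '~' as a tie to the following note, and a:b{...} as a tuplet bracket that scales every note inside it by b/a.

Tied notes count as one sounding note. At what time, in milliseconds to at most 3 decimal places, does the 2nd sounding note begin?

note 2 onset = 3/4b = 234.375ms

1. 0.0ms @ 0 + 234.375ms (3/4)
2. 234.375ms @ 3/4 + 234.375ms (3/4)
3. 468.75ms @ 3/2 + 468.75ms (3/2)
4. 937.5ms @ 3 + 468.75ms (3/2)
5. 1406.25ms @ 9/2 + 937.5ms (3)
6. 2343.75ms @ 15/2 + 468.75ms (3/2)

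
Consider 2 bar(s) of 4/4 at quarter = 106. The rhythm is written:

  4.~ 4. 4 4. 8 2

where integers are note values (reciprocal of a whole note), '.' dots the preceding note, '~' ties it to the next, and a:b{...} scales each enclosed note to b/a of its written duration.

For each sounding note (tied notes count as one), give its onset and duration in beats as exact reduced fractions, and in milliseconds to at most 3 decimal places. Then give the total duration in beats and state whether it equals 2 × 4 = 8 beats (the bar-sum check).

1) 0.0ms=0b +1698.113ms=3b
2) 1698.113ms=3b +566.038ms=1b
3) 2264.151ms=4b +849.057ms=3/2b
4) 3113.208ms=11/2b +283.019ms=1/2b
5) 3396.226ms=6b +1132.075ms=2b
Σ=8b of 8 (106bpm 4/4) — PASS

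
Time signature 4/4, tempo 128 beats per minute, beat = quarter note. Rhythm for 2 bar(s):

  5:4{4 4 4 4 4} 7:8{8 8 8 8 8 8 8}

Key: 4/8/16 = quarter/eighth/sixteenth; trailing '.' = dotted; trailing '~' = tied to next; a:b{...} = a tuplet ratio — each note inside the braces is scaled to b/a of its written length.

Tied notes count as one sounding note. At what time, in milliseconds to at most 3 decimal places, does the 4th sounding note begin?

note 4 onset = 12/5b = 1125.0ms

1. 0.0ms @ 0 + 375.0ms (4/5)
2. 375.0ms @ 4/5 + 375.0ms (4/5)
3. 750.0ms @ 8/5 + 375.0ms (4/5)
4. 1125.0ms @ 12/5 + 375.0ms (4/5)
5. 1500.0ms @ 16/5 + 375.0ms (4/5)
6. 1875.0ms @ 4 + 267.857ms (4/7)
7. 2142.857ms @ 32/7 + 267.857ms (4/7)
8. 2410.714ms @ 36/7 + 267.857ms (4/7)
9. 2678.571ms @ 40/7 + 267.857ms (4/7)
10. 2946.429ms @ 44/7 + 267.857ms (4/7)
11. 3214.286ms @ 48/7 + 267.857ms (4/7)
12. 3482.143ms @ 52/7 + 267.857ms (4/7)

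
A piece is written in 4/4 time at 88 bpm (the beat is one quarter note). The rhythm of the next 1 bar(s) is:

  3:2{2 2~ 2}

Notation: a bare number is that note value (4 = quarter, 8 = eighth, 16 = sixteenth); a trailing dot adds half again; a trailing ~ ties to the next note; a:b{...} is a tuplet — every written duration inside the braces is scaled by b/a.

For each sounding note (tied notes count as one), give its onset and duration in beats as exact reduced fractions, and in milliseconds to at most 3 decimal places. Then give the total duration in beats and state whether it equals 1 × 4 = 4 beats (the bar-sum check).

1) 0.0ms=0b +909.091ms=4/3b
2) 909.091ms=4/3b +1818.182ms=8/3b
Σ=4b of 4 (88bpm 4/4) — PASS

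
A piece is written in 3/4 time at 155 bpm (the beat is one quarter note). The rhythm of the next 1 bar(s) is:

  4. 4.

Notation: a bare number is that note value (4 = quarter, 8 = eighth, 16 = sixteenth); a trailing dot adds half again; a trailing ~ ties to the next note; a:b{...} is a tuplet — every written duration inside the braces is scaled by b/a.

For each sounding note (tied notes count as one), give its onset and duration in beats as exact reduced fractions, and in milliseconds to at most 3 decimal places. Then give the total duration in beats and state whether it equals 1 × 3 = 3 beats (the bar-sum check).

1) 0.0ms=0b +580.645ms=3/2b
2) 580.645ms=3/2b +580.645ms=3/2b
Σ=3b of 3 (155bpm 3/4) — PASS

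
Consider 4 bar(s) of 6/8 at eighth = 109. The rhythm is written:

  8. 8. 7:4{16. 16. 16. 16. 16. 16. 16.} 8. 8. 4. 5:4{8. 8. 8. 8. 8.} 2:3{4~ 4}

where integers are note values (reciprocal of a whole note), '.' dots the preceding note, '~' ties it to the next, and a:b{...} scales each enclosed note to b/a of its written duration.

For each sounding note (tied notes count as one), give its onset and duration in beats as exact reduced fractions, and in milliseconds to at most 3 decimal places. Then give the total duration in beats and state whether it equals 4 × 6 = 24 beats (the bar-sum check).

1) 0.0ms=0b +825.688ms=3/2b
2) 825.688ms=3/2b +825.688ms=3/2b
3) 1651.376ms=3b +235.911ms=3/7b
4) 1887.287ms=24/7b +235.911ms=3/7b
5) 2123.198ms=27/7b +235.911ms=3/7b
6) 2359.109ms=30/7b +235.911ms=3/7b
7) 2595.02ms=33/7b +235.911ms=3/7b
8) 2830.931ms=36/7b +235.911ms=3/7b
9) 3066.841ms=39/7b +235.911ms=3/7b
10) 3302.752ms=6b +825.688ms=3/2b
11) 4128.44ms=15/2b +825.688ms=3/2b
12) 4954.128ms=9b +1651.376ms=3b
13) 6605.505ms=12b +660.55ms=6/5b
14) 7266.055ms=66/5b +660.55ms=6/5b
15) 7926.606ms=72/5b +660.55ms=6/5b
16) 8587.156ms=78/5b +660.55ms=6/5b
17) 9247.706ms=84/5b +660.55ms=6/5b
18) 9908.257ms=18b +3302.752ms=6b
Σ=24b of 24 (109bpm 6/8) — PASS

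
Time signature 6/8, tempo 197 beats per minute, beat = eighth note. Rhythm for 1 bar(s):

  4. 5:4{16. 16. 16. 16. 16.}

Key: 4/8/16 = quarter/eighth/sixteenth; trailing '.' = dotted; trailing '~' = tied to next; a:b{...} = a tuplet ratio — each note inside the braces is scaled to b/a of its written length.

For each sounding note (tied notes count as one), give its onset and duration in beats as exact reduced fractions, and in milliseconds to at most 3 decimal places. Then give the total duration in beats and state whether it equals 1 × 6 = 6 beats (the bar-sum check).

1) 0.0ms=0b +913.706ms=3b
2) 913.706ms=3b +182.741ms=3/5b
3) 1096.447ms=18/5b +182.741ms=3/5b
4) 1279.188ms=21/5b +182.741ms=3/5b
5) 1461.929ms=24/5b +182.741ms=3/5b
6) 1644.67ms=27/5b +182.741ms=3/5b
Σ=6b of 6 (197bpm 6/8) — PASS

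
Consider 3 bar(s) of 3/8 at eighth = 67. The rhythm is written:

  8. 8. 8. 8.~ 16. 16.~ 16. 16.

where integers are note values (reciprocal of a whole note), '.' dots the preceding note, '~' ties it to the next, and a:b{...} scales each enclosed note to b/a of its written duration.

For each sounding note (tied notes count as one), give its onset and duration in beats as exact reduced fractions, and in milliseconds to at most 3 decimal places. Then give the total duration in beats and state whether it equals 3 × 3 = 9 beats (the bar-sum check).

1) 0.0ms=0b +1343.284ms=3/2b
2) 1343.284ms=3/2b +1343.284ms=3/2b
3) 2686.567ms=3b +1343.284ms=3/2b
4) 4029.851ms=9/2b +2014.925ms=9/4b
5) 6044.776ms=27/4b +1343.284ms=3/2b
6) 7388.06ms=33/4b +671.642ms=3/4b
Σ=9b of 9 (67bpm 3/8) — PASS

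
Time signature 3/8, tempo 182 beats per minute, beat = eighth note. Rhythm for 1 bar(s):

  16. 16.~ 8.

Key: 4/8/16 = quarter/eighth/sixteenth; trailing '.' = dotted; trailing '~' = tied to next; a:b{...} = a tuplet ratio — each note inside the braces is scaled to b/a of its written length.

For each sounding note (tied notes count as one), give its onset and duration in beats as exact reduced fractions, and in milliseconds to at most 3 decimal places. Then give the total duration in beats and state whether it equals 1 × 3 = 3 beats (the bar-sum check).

1) 0.0ms=0b +247.253ms=3/4b
2) 247.253ms=3/4b +741.758ms=9/4b
Σ=3b of 3 (182bpm 3/8) — PASS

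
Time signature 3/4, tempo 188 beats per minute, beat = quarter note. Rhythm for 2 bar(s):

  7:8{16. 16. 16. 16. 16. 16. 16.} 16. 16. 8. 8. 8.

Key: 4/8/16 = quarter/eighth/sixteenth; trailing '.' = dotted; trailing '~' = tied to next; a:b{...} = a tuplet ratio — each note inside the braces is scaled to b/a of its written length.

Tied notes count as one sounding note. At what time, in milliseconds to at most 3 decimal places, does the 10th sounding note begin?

1. 0.0ms @ 0 + 136.778ms (3/7)
2. 136.778ms @ 3/7 + 136.778ms (3/7)
3. 273.556ms @ 6/7 + 136.778ms (3/7)
4. 410.334ms @ 9/7 + 136.778ms (3/7)
5. 547.112ms @ 12/7 + 136.778ms (3/7)
6. 683.891ms @ 15/7 + 136.778ms (3/7)
7. 820.669ms @ 18/7 + 136.778ms (3/7)
8. 957.447ms @ 3 + 119.681ms (3/8)
9. 1077.128ms @ 27/8 + 119.681ms (3/8)
10. 1196.809ms @ 15/4 + 239.362ms (3/4)
11. 1436.17ms @ 9/2 + 239.362ms (3/4)
12. 1675.532ms @ 21/4 + 239.362ms (3/4)

note 10 onset = 15/4b = 1196.809ms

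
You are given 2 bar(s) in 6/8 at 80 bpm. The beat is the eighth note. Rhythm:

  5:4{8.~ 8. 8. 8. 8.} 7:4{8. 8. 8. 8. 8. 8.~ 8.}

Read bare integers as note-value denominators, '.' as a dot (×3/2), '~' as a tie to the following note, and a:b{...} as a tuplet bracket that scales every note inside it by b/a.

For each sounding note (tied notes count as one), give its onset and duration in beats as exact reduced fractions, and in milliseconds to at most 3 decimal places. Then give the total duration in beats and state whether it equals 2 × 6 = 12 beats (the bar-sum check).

1) 0.0ms=0b +1800.0ms=12/5b
2) 1800.0ms=12/5b +900.0ms=6/5b
3) 2700.0ms=18/5b +900.0ms=6/5b
4) 3600.0ms=24/5b +900.0ms=6/5b
5) 4500.0ms=6b +642.857ms=6/7b
6) 5142.857ms=48/7b +642.857ms=6/7b
7) 5785.714ms=54/7b +642.857ms=6/7b
8) 6428.571ms=60/7b +642.857ms=6/7b
9) 7071.429ms=66/7b +642.857ms=6/7b
10) 7714.286ms=72/7b +1285.714ms=12/7b
Σ=12b of 12 (80bpm 6/8) — PASS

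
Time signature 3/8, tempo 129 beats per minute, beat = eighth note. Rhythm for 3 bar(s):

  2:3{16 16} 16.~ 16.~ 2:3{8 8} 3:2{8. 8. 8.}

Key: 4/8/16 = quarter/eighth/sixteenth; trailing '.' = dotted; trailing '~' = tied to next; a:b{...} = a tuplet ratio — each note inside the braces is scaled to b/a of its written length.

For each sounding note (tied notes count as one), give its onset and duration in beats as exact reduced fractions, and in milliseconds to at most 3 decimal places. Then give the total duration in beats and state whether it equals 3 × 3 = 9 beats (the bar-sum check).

1) 0.0ms=0b +348.837ms=3/4b
2) 348.837ms=3/4b +348.837ms=3/4b
3) 697.674ms=3/2b +1395.349ms=3b
4) 2093.023ms=9/2b +697.674ms=3/2b
5) 2790.698ms=6b +465.116ms=1b
6) 3255.814ms=7b +465.116ms=1b
7) 3720.93ms=8b +465.116ms=1b
Σ=9b of 9 (129bpm 3/8) — PASS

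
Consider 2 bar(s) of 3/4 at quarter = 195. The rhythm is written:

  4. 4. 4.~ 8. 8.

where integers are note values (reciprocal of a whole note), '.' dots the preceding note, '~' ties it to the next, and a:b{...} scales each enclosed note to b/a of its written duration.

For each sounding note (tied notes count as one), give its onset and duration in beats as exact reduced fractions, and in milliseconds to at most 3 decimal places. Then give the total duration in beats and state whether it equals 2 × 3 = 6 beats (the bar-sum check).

1) 0.0ms=0b +461.538ms=3/2b
2) 461.538ms=3/2b +461.538ms=3/2b
3) 923.077ms=3b +692.308ms=9/4b
4) 1615.385ms=21/4b +230.769ms=3/4b
Σ=6b of 6 (195bpm 3/4) — PASS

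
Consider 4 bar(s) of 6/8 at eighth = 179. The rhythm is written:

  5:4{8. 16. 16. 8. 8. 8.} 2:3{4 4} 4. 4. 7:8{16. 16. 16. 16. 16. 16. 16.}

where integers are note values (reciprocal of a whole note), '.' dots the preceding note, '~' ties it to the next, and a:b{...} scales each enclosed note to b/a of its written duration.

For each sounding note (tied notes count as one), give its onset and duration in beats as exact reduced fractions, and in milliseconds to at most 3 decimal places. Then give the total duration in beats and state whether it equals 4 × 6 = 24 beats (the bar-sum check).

1) 0.0ms=0b +402.235ms=6/5b
2) 402.235ms=6/5b +201.117ms=3/5b
3) 603.352ms=9/5b +201.117ms=3/5b
4) 804.469ms=12/5b +402.235ms=6/5b
5) 1206.704ms=18/5b +402.235ms=6/5b
6) 1608.939ms=24/5b +402.235ms=6/5b
7) 2011.173ms=6b +1005.587ms=3b
8) 3016.76ms=9b +1005.587ms=3b
9) 4022.346ms=12b +1005.587ms=3b
10) 5027.933ms=15b +1005.587ms=3b
11) 6033.52ms=18b +287.31ms=6/7b
12) 6320.83ms=132/7b +287.31ms=6/7b
13) 6608.14ms=138/7b +287.31ms=6/7b
14) 6895.451ms=144/7b +287.31ms=6/7b
15) 7182.761ms=150/7b +287.31ms=6/7b
16) 7470.072ms=156/7b +287.31ms=6/7b
17) 7757.382ms=162/7b +287.31ms=6/7b
Σ=24b of 24 (179bpm 6/8) — PASS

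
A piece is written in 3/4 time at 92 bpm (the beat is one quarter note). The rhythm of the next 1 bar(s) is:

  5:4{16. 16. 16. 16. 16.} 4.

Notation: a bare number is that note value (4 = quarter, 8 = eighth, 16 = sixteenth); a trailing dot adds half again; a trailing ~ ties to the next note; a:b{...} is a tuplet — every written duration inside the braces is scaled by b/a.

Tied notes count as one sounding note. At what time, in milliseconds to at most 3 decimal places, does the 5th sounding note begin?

1. 0.0ms @ 0 + 195.652ms (3/10)
2. 195.652ms @ 3/10 + 195.652ms (3/10)
3. 391.304ms @ 3/5 + 195.652ms (3/10)
4. 586.957ms @ 9/10 + 195.652ms (3/10)
5. 782.609ms @ 6/5 + 195.652ms (3/10)
6. 978.261ms @ 3/2 + 978.261ms (3/2)

note 5 onset = 6/5b = 782.609ms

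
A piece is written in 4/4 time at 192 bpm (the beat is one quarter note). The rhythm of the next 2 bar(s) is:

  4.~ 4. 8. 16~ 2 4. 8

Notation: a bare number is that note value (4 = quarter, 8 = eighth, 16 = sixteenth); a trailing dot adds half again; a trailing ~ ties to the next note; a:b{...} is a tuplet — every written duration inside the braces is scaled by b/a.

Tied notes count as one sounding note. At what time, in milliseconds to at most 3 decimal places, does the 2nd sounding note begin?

note 2 onset = 3b = 937.5ms

1. 0.0ms @ 0 + 937.5ms (3)
2. 937.5ms @ 3 + 234.375ms (3/4)
3. 1171.875ms @ 15/4 + 703.125ms (9/4)
4. 1875.0ms @ 6 + 468.75ms (3/2)
5. 2343.75ms @ 15/2 + 156.25ms (1/2)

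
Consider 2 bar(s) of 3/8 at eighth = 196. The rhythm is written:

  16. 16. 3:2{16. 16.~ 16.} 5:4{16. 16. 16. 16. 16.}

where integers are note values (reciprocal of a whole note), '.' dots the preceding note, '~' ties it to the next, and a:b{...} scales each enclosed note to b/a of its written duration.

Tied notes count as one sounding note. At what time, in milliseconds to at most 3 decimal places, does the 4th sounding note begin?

1. 0.0ms @ 0 + 229.592ms (3/4)
2. 229.592ms @ 3/4 + 229.592ms (3/4)
3. 459.184ms @ 3/2 + 153.061ms (1/2)
4. 612.245ms @ 2 + 306.122ms (1)
5. 918.367ms @ 3 + 183.673ms (3/5)
6. 1102.041ms @ 18/5 + 183.673ms (3/5)
7. 1285.714ms @ 21/5 + 183.673ms (3/5)
8. 1469.388ms @ 24/5 + 183.673ms (3/5)
9. 1653.061ms @ 27/5 + 183.673ms (3/5)

note 4 onset = 2b = 612.245ms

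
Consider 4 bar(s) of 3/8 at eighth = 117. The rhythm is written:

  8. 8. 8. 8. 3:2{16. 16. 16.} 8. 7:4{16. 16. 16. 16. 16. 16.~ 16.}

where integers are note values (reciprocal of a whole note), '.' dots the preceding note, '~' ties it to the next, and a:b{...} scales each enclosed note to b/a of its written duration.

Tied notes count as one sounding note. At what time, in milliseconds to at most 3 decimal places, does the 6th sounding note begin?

note 6 onset = 13/2b = 3333.333ms

1. 0.0ms @ 0 + 769.231ms (3/2)
2. 769.231ms @ 3/2 + 769.231ms (3/2)
3. 1538.462ms @ 3 + 769.231ms (3/2)
4. 2307.692ms @ 9/2 + 769.231ms (3/2)
5. 3076.923ms @ 6 + 256.41ms (1/2)
6. 3333.333ms @ 13/2 + 256.41ms (1/2)
7. 3589.744ms @ 7 + 256.41ms (1/2)
8. 3846.154ms @ 15/2 + 769.231ms (3/2)
9. 4615.385ms @ 9 + 219.78ms (3/7)
10. 4835.165ms @ 66/7 + 219.78ms (3/7)
11. 5054.945ms @ 69/7 + 219.78ms (3/7)
12. 5274.725ms @ 72/7 + 219.78ms (3/7)
13. 5494.505ms @ 75/7 + 219.78ms (3/7)
14. 5714.286ms @ 78/7 + 439.56ms (6/7)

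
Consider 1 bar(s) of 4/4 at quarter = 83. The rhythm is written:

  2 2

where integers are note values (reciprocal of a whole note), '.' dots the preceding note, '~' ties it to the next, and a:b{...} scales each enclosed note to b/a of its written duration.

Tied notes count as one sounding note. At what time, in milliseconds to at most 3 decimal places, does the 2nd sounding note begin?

note 2 onset = 2b = 1445.783ms

1. 0.0ms @ 0 + 1445.783ms (2)
2. 1445.783ms @ 2 + 1445.783ms (2)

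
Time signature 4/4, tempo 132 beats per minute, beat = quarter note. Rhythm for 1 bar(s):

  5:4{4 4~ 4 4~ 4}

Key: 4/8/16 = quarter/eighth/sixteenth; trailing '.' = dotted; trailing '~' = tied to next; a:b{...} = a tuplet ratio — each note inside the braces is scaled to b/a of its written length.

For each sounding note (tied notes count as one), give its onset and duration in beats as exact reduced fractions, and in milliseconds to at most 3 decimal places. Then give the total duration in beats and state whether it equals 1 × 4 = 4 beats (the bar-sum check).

1) 0.0ms=0b +363.636ms=4/5b
2) 363.636ms=4/5b +727.273ms=8/5b
3) 1090.909ms=12/5b +727.273ms=8/5b
Σ=4b of 4 (132bpm 4/4) — PASS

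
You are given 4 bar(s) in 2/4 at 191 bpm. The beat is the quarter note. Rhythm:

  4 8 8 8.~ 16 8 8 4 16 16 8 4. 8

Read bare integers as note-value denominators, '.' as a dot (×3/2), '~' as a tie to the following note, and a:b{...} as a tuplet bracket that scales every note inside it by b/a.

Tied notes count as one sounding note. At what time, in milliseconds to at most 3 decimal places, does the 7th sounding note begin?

1. 0.0ms @ 0 + 314.136ms (1)
2. 314.136ms @ 1 + 157.068ms (1/2)
3. 471.204ms @ 3/2 + 157.068ms (1/2)
4. 628.272ms @ 2 + 314.136ms (1)
5. 942.408ms @ 3 + 157.068ms (1/2)
6. 1099.476ms @ 7/2 + 157.068ms (1/2)
7. 1256.545ms @ 4 + 314.136ms (1)
8. 1570.681ms @ 5 + 78.534ms (1/4)
9. 1649.215ms @ 21/4 + 78.534ms (1/4)
10. 1727.749ms @ 11/2 + 157.068ms (1/2)
11. 1884.817ms @ 6 + 471.204ms (3/2)
12. 2356.021ms @ 15/2 + 157.068ms (1/2)

note 7 onset = 4b = 1256.545ms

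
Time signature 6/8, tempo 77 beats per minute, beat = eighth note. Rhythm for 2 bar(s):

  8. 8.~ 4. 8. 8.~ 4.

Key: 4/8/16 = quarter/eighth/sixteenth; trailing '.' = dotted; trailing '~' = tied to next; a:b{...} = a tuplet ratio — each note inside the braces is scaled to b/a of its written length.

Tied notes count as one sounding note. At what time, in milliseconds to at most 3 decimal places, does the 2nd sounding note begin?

1. 0.0ms @ 0 + 1168.831ms (3/2)
2. 1168.831ms @ 3/2 + 3506.494ms (9/2)
3. 4675.325ms @ 6 + 1168.831ms (3/2)
4. 5844.156ms @ 15/2 + 3506.494ms (9/2)

note 2 onset = 3/2b = 1168.831ms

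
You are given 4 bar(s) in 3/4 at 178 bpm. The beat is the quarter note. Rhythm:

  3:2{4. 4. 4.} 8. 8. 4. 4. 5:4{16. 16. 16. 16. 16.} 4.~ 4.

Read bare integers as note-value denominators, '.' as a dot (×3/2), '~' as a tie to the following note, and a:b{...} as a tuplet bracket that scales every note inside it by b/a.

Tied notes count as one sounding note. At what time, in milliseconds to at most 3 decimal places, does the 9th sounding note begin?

1. 0.0ms @ 0 + 337.079ms (1)
2. 337.079ms @ 1 + 337.079ms (1)
3. 674.157ms @ 2 + 337.079ms (1)
4. 1011.236ms @ 3 + 252.809ms (3/4)
5. 1264.045ms @ 15/4 + 252.809ms (3/4)
6. 1516.854ms @ 9/2 + 505.618ms (3/2)
7. 2022.472ms @ 6 + 505.618ms (3/2)
8. 2528.09ms @ 15/2 + 101.124ms (3/10)
9. 2629.213ms @ 39/5 + 101.124ms (3/10)
10. 2730.337ms @ 81/10 + 101.124ms (3/10)
11. 2831.461ms @ 42/5 + 101.124ms (3/10)
12. 2932.584ms @ 87/10 + 101.124ms (3/10)
13. 3033.708ms @ 9 + 1011.236ms (3)

note 9 onset = 39/5b = 2629.213ms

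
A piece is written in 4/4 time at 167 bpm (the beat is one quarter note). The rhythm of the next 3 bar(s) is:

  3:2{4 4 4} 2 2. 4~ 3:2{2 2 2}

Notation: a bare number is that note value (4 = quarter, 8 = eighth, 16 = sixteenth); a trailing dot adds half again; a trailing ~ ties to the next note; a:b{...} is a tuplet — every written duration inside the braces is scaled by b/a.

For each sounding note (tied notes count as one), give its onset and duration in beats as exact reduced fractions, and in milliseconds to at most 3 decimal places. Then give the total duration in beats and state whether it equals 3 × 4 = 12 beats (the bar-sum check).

1) 0.0ms=0b +239.521ms=2/3b
2) 239.521ms=2/3b +239.521ms=2/3b
3) 479.042ms=4/3b +239.521ms=2/3b
4) 718.563ms=2b +718.563ms=2b
5) 1437.126ms=4b +1077.844ms=3b
6) 2514.97ms=7b +838.323ms=7/3b
7) 3353.293ms=28/3b +479.042ms=4/3b
8) 3832.335ms=32/3b +479.042ms=4/3b
Σ=12b of 12 (167bpm 4/4) — PASS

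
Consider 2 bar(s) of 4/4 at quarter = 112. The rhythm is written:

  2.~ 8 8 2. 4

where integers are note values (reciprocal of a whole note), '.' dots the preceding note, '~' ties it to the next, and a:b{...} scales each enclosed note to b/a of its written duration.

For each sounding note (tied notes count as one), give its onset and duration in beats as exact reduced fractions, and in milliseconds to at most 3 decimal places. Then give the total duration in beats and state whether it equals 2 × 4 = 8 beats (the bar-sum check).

1) 0.0ms=0b +1875.0ms=7/2b
2) 1875.0ms=7/2b +267.857ms=1/2b
3) 2142.857ms=4b +1607.143ms=3b
4) 3750.0ms=7b +535.714ms=1b
Σ=8b of 8 (112bpm 4/4) — PASS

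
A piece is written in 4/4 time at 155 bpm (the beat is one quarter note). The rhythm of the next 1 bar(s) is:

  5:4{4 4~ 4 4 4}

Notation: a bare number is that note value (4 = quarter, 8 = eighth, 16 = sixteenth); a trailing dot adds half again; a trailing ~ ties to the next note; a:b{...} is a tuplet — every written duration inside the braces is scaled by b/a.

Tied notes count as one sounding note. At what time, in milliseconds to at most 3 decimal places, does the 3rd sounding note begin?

note 3 onset = 12/5b = 929.032ms

1. 0.0ms @ 0 + 309.677ms (4/5)
2. 309.677ms @ 4/5 + 619.355ms (8/5)
3. 929.032ms @ 12/5 + 309.677ms (4/5)
4. 1238.71ms @ 16/5 + 309.677ms (4/5)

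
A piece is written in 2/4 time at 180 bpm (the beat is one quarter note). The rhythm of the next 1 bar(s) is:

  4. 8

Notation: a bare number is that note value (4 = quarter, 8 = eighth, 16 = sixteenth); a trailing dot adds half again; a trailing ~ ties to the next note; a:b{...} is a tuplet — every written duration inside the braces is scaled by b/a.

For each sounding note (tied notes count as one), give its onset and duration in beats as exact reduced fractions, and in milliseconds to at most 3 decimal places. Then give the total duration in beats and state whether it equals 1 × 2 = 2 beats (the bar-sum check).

1) 0.0ms=0b +500.0ms=3/2b
2) 500.0ms=3/2b +166.667ms=1/2b
Σ=2b of 2 (180bpm 2/4) — PASS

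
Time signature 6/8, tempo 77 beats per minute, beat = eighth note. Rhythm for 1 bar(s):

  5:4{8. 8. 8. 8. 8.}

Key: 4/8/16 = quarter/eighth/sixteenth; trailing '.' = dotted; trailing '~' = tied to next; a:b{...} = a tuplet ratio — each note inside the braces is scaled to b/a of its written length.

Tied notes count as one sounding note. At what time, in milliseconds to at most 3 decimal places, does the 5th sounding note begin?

note 5 onset = 24/5b = 3740.26ms

1. 0.0ms @ 0 + 935.065ms (6/5)
2. 935.065ms @ 6/5 + 935.065ms (6/5)
3. 1870.13ms @ 12/5 + 935.065ms (6/5)
4. 2805.195ms @ 18/5 + 935.065ms (6/5)
5. 3740.26ms @ 24/5 + 935.065ms (6/5)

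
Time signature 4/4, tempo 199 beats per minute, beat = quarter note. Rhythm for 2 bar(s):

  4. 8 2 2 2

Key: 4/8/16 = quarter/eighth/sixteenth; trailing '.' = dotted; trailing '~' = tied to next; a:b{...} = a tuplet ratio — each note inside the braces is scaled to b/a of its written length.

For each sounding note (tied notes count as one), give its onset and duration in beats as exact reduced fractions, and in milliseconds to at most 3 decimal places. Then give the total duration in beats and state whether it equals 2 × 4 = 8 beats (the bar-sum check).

1) 0.0ms=0b +452.261ms=3/2b
2) 452.261ms=3/2b +150.754ms=1/2b
3) 603.015ms=2b +603.015ms=2b
4) 1206.03ms=4b +603.015ms=2b
5) 1809.045ms=6b +603.015ms=2b
Σ=8b of 8 (199bpm 4/4) — PASS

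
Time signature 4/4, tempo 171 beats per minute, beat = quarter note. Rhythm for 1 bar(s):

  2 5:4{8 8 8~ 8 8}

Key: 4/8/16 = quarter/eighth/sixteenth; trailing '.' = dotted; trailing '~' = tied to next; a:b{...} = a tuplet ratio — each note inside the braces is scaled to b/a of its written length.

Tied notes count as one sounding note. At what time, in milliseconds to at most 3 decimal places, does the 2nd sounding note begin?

note 2 onset = 2b = 701.754ms

1. 0.0ms @ 0 + 701.754ms (2)
2. 701.754ms @ 2 + 140.351ms (2/5)
3. 842.105ms @ 12/5 + 140.351ms (2/5)
4. 982.456ms @ 14/5 + 280.702ms (4/5)
5. 1263.158ms @ 18/5 + 140.351ms (2/5)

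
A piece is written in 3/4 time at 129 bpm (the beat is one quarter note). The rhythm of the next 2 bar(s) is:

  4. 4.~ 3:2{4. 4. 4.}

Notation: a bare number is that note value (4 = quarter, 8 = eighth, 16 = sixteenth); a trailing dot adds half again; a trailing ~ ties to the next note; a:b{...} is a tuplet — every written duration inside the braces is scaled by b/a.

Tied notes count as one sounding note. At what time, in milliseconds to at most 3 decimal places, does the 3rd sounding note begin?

note 3 onset = 4b = 1860.465ms

1. 0.0ms @ 0 + 697.674ms (3/2)
2. 697.674ms @ 3/2 + 1162.791ms (5/2)
3. 1860.465ms @ 4 + 465.116ms (1)
4. 2325.581ms @ 5 + 465.116ms (1)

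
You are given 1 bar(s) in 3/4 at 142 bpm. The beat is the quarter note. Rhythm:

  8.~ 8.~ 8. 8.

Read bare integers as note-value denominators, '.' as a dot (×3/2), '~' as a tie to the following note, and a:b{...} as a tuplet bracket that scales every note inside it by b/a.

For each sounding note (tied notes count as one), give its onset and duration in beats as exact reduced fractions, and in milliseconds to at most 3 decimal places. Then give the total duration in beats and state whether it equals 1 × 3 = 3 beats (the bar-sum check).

1) 0.0ms=0b +950.704ms=9/4b
2) 950.704ms=9/4b +316.901ms=3/4b
Σ=3b of 3 (142bpm 3/4) — PASS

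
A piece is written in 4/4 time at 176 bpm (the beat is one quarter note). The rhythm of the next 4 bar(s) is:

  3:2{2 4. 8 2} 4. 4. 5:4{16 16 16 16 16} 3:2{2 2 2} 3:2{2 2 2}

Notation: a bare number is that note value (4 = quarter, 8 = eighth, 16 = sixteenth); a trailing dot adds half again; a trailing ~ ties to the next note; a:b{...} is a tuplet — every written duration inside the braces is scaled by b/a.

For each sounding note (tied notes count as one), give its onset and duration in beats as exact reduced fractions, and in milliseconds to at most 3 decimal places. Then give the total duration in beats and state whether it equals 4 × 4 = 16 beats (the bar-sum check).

1) 0.0ms=0b +454.545ms=4/3b
2) 454.545ms=4/3b +340.909ms=1b
3) 795.455ms=7/3b +113.636ms=1/3b
4) 909.091ms=8/3b +454.545ms=4/3b
5) 1363.636ms=4b +511.364ms=3/2b
6) 1875.0ms=11/2b +511.364ms=3/2b
7) 2386.364ms=7b +68.182ms=1/5b
8) 2454.545ms=36/5b +68.182ms=1/5b
9) 2522.727ms=37/5b +68.182ms=1/5b
10) 2590.909ms=38/5b +68.182ms=1/5b
11) 2659.091ms=39/5b +68.182ms=1/5b
12) 2727.273ms=8b +454.545ms=4/3b
13) 3181.818ms=28/3b +454.545ms=4/3b
14) 3636.364ms=32/3b +454.545ms=4/3b
15) 4090.909ms=12b +454.545ms=4/3b
16) 4545.455ms=40/3b +454.545ms=4/3b
17) 5000.0ms=44/3b +454.545ms=4/3b
Σ=16b of 16 (176bpm 4/4) — PASS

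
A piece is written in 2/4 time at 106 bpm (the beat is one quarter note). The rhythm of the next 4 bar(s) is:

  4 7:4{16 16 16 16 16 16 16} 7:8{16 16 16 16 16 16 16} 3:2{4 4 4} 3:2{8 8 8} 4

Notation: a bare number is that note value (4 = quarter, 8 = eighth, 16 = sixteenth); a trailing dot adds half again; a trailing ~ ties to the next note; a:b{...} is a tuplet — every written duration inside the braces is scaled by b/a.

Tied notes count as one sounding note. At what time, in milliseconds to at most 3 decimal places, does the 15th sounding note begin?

note 15 onset = 26/7b = 2102.426ms

1. 0.0ms @ 0 + 566.038ms (1)
2. 566.038ms @ 1 + 80.863ms (1/7)
3. 646.9ms @ 8/7 + 80.863ms (1/7)
4. 727.763ms @ 9/7 + 80.863ms (1/7)
5. 808.625ms @ 10/7 + 80.863ms (1/7)
6. 889.488ms @ 11/7 + 80.863ms (1/7)
7. 970.35ms @ 12/7 + 80.863ms (1/7)
8. 1051.213ms @ 13/7 + 80.863ms (1/7)
9. 1132.075ms @ 2 + 161.725ms (2/7)
10. 1293.801ms @ 16/7 + 161.725ms (2/7)
11. 1455.526ms @ 18/7 + 161.725ms (2/7)
12. 1617.251ms @ 20/7 + 161.725ms (2/7)
13. 1778.976ms @ 22/7 + 161.725ms (2/7)
14. 1940.701ms @ 24/7 + 161.725ms (2/7)
15. 2102.426ms @ 26/7 + 161.725ms (2/7)
16. 2264.151ms @ 4 + 377.358ms (2/3)
17. 2641.509ms @ 14/3 + 377.358ms (2/3)
18. 3018.868ms @ 16/3 + 377.358ms (2/3)
19. 3396.226ms @ 6 + 188.679ms (1/3)
20. 3584.906ms @ 19/3 + 188.679ms (1/3)
21. 3773.585ms @ 20/3 + 188.679ms (1/3)
22. 3962.264ms @ 7 + 566.038ms (1)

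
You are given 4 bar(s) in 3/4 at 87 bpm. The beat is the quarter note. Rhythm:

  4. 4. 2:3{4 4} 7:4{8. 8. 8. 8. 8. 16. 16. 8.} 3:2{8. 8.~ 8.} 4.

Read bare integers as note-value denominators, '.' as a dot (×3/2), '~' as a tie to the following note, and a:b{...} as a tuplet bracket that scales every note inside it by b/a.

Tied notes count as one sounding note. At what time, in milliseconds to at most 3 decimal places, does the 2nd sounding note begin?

1. 0.0ms @ 0 + 1034.483ms (3/2)
2. 1034.483ms @ 3/2 + 1034.483ms (3/2)
3. 2068.966ms @ 3 + 1034.483ms (3/2)
4. 3103.448ms @ 9/2 + 1034.483ms (3/2)
5. 4137.931ms @ 6 + 295.567ms (3/7)
6. 4433.498ms @ 45/7 + 295.567ms (3/7)
7. 4729.064ms @ 48/7 + 295.567ms (3/7)
8. 5024.631ms @ 51/7 + 295.567ms (3/7)
9. 5320.197ms @ 54/7 + 295.567ms (3/7)
10. 5615.764ms @ 57/7 + 147.783ms (3/14)
11. 5763.547ms @ 117/14 + 147.783ms (3/14)
12. 5911.33ms @ 60/7 + 295.567ms (3/7)
13. 6206.897ms @ 9 + 344.828ms (1/2)
14. 6551.724ms @ 19/2 + 689.655ms (1)
15. 7241.379ms @ 21/2 + 1034.483ms (3/2)

note 2 onset = 3/2b = 1034.483ms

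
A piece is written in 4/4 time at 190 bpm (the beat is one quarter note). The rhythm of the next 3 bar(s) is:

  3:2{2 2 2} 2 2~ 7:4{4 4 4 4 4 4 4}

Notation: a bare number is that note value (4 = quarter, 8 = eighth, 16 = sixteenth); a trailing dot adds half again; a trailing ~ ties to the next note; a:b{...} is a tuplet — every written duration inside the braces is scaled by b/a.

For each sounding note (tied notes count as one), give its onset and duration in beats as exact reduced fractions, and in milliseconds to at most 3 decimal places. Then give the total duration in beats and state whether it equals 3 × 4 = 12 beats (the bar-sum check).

1) 0.0ms=0b +421.053ms=4/3b
2) 421.053ms=4/3b +421.053ms=4/3b
3) 842.105ms=8/3b +421.053ms=4/3b
4) 1263.158ms=4b +631.579ms=2b
5) 1894.737ms=6b +812.03ms=18/7b
6) 2706.767ms=60/7b +180.451ms=4/7b
7) 2887.218ms=64/7b +180.451ms=4/7b
8) 3067.669ms=68/7b +180.451ms=4/7b
9) 3248.12ms=72/7b +180.451ms=4/7b
10) 3428.571ms=76/7b +180.451ms=4/7b
11) 3609.023ms=80/7b +180.451ms=4/7b
Σ=12b of 12 (190bpm 4/4) — PASS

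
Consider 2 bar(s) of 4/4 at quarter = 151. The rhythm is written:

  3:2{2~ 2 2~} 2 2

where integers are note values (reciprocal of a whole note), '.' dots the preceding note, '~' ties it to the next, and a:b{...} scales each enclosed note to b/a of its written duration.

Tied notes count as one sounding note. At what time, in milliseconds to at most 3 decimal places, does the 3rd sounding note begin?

note 3 onset = 6b = 2384.106ms

1. 0.0ms @ 0 + 1059.603ms (8/3)
2. 1059.603ms @ 8/3 + 1324.503ms (10/3)
3. 2384.106ms @ 6 + 794.702ms (2)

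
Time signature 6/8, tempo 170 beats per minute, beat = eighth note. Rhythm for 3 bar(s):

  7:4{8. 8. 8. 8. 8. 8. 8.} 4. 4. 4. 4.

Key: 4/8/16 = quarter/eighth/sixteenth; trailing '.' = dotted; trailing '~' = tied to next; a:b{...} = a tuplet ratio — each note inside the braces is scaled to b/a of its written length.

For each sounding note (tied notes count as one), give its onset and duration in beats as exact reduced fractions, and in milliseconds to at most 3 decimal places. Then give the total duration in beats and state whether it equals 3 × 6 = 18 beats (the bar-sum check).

1) 0.0ms=0b +302.521ms=6/7b
2) 302.521ms=6/7b +302.521ms=6/7b
3) 605.042ms=12/7b +302.521ms=6/7b
4) 907.563ms=18/7b +302.521ms=6/7b
5) 1210.084ms=24/7b +302.521ms=6/7b
6) 1512.605ms=30/7b +302.521ms=6/7b
7) 1815.126ms=36/7b +302.521ms=6/7b
8) 2117.647ms=6b +1058.824ms=3b
9) 3176.471ms=9b +1058.824ms=3b
10) 4235.294ms=12b +1058.824ms=3b
11) 5294.118ms=15b +1058.824ms=3b
Σ=18b of 18 (170bpm 6/8) — PASS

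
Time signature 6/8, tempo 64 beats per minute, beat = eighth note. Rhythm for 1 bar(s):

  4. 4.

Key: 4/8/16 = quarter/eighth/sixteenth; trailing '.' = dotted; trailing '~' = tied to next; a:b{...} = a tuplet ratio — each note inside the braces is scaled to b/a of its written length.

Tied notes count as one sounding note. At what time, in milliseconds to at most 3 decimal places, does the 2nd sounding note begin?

1. 0.0ms @ 0 + 2812.5ms (3)
2. 2812.5ms @ 3 + 2812.5ms (3)

note 2 onset = 3b = 2812.5ms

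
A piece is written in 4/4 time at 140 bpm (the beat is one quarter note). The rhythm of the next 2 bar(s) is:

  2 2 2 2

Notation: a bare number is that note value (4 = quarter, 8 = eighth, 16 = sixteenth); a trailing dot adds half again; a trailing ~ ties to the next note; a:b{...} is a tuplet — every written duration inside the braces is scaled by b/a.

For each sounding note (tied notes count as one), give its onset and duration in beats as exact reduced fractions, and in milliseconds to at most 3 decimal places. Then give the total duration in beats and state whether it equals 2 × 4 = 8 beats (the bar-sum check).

1) 0.0ms=0b +857.143ms=2b
2) 857.143ms=2b +857.143ms=2b
3) 1714.286ms=4b +857.143ms=2b
4) 2571.429ms=6b +857.143ms=2b
Σ=8b of 8 (140bpm 4/4) — PASS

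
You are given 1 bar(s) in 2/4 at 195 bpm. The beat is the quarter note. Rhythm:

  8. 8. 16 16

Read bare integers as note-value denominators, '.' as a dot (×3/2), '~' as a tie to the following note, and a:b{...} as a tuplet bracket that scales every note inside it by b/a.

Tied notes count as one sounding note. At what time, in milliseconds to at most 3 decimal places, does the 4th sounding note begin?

1. 0.0ms @ 0 + 230.769ms (3/4)
2. 230.769ms @ 3/4 + 230.769ms (3/4)
3. 461.538ms @ 3/2 + 76.923ms (1/4)
4. 538.462ms @ 7/4 + 76.923ms (1/4)

note 4 onset = 7/4b = 538.462ms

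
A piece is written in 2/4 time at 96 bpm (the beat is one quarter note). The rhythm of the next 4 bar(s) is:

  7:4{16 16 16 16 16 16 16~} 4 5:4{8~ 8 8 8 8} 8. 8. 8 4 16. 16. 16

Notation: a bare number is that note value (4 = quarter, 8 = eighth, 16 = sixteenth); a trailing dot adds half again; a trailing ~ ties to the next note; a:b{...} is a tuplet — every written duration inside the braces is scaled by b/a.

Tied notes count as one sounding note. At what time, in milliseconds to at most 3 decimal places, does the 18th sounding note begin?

1. 0.0ms @ 0 + 89.286ms (1/7)
2. 89.286ms @ 1/7 + 89.286ms (1/7)
3. 178.571ms @ 2/7 + 89.286ms (1/7)
4. 267.857ms @ 3/7 + 89.286ms (1/7)
5. 357.143ms @ 4/7 + 89.286ms (1/7)
6. 446.429ms @ 5/7 + 89.286ms (1/7)
7. 535.714ms @ 6/7 + 714.286ms (8/7)
8. 1250.0ms @ 2 + 500.0ms (4/5)
9. 1750.0ms @ 14/5 + 250.0ms (2/5)
10. 2000.0ms @ 16/5 + 250.0ms (2/5)
11. 2250.0ms @ 18/5 + 250.0ms (2/5)
12. 2500.0ms @ 4 + 468.75ms (3/4)
13. 2968.75ms @ 19/4 + 468.75ms (3/4)
14. 3437.5ms @ 11/2 + 312.5ms (1/2)
15. 3750.0ms @ 6 + 625.0ms (1)
16. 4375.0ms @ 7 + 234.375ms (3/8)
17. 4609.375ms @ 59/8 + 234.375ms (3/8)
18. 4843.75ms @ 31/4 + 156.25ms (1/4)

note 18 onset = 31/4b = 4843.75ms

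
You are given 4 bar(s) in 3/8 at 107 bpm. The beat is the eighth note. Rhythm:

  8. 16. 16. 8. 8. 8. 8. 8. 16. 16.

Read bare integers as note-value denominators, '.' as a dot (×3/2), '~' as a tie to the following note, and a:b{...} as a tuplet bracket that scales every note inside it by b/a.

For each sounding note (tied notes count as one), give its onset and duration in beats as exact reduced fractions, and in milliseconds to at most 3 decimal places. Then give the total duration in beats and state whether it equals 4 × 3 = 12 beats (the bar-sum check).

1) 0.0ms=0b +841.121ms=3/2b
2) 841.121ms=3/2b +420.561ms=3/4b
3) 1261.682ms=9/4b +420.561ms=3/4b
4) 1682.243ms=3b +841.121ms=3/2b
5) 2523.364ms=9/2b +841.121ms=3/2b
6) 3364.486ms=6b +841.121ms=3/2b
7) 4205.607ms=15/2b +841.121ms=3/2b
8) 5046.729ms=9b +841.121ms=3/2b
9) 5887.85ms=21/2b +420.561ms=3/4b
10) 6308.411ms=45/4b +420.561ms=3/4b
Σ=12b of 12 (107bpm 3/8) — PASS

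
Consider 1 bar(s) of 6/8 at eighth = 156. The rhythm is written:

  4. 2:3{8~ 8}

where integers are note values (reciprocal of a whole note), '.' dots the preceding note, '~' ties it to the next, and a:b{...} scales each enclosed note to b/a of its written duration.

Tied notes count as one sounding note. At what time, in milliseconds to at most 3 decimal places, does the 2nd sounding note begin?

1. 0.0ms @ 0 + 1153.846ms (3)
2. 1153.846ms @ 3 + 1153.846ms (3)

note 2 onset = 3b = 1153.846ms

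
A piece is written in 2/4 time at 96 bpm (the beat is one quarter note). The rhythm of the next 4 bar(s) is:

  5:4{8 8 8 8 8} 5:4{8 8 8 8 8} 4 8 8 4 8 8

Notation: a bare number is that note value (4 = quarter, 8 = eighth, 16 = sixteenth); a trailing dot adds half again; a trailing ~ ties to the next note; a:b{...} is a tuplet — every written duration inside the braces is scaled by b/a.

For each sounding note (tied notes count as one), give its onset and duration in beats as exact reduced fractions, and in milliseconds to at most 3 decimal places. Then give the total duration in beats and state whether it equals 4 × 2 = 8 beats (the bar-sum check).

1) 0.0ms=0b +250.0ms=2/5b
2) 250.0ms=2/5b +250.0ms=2/5b
3) 500.0ms=4/5b +250.0ms=2/5b
4) 750.0ms=6/5b +250.0ms=2/5b
5) 1000.0ms=8/5b +250.0ms=2/5b
6) 1250.0ms=2b +250.0ms=2/5b
7) 1500.0ms=12/5b +250.0ms=2/5b
8) 1750.0ms=14/5b +250.0ms=2/5b
9) 2000.0ms=16/5b +250.0ms=2/5b
10) 2250.0ms=18/5b +250.0ms=2/5b
11) 2500.0ms=4b +625.0ms=1b
12) 3125.0ms=5b +312.5ms=1/2b
13) 3437.5ms=11/2b +312.5ms=1/2b
14) 3750.0ms=6b +625.0ms=1b
15) 4375.0ms=7b +312.5ms=1/2b
16) 4687.5ms=15/2b +312.5ms=1/2b
Σ=8b of 8 (96bpm 2/4) — PASS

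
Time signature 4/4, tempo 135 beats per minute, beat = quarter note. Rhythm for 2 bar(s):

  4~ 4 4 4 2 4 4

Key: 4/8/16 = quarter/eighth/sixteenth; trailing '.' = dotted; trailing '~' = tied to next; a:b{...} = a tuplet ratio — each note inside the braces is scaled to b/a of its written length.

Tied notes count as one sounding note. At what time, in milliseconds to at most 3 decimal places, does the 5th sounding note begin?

1. 0.0ms @ 0 + 888.889ms (2)
2. 888.889ms @ 2 + 444.444ms (1)
3. 1333.333ms @ 3 + 444.444ms (1)
4. 1777.778ms @ 4 + 888.889ms (2)
5. 2666.667ms @ 6 + 444.444ms (1)
6. 3111.111ms @ 7 + 444.444ms (1)

note 5 onset = 6b = 2666.667ms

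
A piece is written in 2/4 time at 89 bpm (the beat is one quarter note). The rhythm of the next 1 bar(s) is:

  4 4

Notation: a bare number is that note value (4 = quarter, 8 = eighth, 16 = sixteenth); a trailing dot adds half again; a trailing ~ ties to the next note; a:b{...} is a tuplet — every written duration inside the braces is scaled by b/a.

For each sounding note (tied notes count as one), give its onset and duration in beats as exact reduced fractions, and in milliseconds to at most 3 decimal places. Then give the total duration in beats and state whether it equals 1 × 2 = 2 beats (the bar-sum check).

1) 0.0ms=0b +674.157ms=1b
2) 674.157ms=1b +674.157ms=1b
Σ=2b of 2 (89bpm 2/4) — PASS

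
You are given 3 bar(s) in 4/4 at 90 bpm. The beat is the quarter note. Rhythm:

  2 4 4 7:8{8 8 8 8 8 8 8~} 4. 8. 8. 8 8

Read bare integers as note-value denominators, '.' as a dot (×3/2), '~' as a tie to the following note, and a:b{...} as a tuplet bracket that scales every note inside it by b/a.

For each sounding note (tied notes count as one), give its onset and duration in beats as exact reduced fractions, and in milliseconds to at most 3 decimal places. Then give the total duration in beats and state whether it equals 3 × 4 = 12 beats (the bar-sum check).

1) 0.0ms=0b +1333.333ms=2b
2) 1333.333ms=2b +666.667ms=1b
3) 2000.0ms=3b +666.667ms=1b
4) 2666.667ms=4b +380.952ms=4/7b
5) 3047.619ms=32/7b +380.952ms=4/7b
6) 3428.571ms=36/7b +380.952ms=4/7b
7) 3809.524ms=40/7b +380.952ms=4/7b
8) 4190.476ms=44/7b +380.952ms=4/7b
9) 4571.429ms=48/7b +380.952ms=4/7b
10) 4952.381ms=52/7b +1380.952ms=29/14b
11) 6333.333ms=19/2b +500.0ms=3/4b
12) 6833.333ms=41/4b +500.0ms=3/4b
13) 7333.333ms=11b +333.333ms=1/2b
14) 7666.667ms=23/2b +333.333ms=1/2b
Σ=12b of 12 (90bpm 4/4) — PASS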